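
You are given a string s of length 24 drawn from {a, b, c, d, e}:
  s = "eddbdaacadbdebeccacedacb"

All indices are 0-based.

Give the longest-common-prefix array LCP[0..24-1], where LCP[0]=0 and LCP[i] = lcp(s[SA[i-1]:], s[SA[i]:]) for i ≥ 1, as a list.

[0, 1, 2, 2, 1, 0, 1, 2, 1, 0, 2, 1, 1, 1, 0, 2, 1, 3, 1, 1, 0, 1, 1, 2]

rank→(start, suffix):
  0 → (5, 'aacadbdebeccacedacb')
  1 → (6, 'acadbdebeccacedacb')
  2 → (21, 'acb')
  3 → (17, 'acedacb')
  4 → (8, 'adbdebeccacedacb')
  5 → (23, 'b')
  6 → (3, 'bdaacadbdebeccacedacb')
  7 → (10, 'bdebeccacedacb')
  8 → (13, 'beccacedacb')
  9 → (16, 'cacedacb')
  10 → (7, 'cadbdebeccacedacb')
  11 → (22, 'cb')
  12 → (15, 'ccacedacb')
  13 → (18, 'cedacb')
  14 → (4, 'daacadbdebeccacedacb')
  15 → (20, 'dacb')
  16 → (2, 'dbdaacadbdebeccacedacb')
  17 → (9, 'dbdebeccacedacb')
  18 → (1, 'ddbdaacadbdebeccacedacb')
  19 → (11, 'debeccacedacb')
  20 → (12, 'ebeccacedacb')
  21 → (14, 'eccacedacb')
  22 → (19, 'edacb')
  23 → (0, 'eddbdaacadbdebeccacedacb')

SA = [5, 6, 21, 17, 8, 23, 3, 10, 13, 16, 7, 22, 15, 18, 4, 20, 2, 9, 1, 11, 12, 14, 19, 0]
[i] adj suffixes → lcp
  [1] 5/6 → 1 ('a')
  [2] 6/21 → 2 ('ac')
  [3] 21/17 → 2 ('ac')
  [4] 17/8 → 1 ('a')
  [5] 8/23 → 0 ('')
  [6] 23/3 → 1 ('b')
  [7] 3/10 → 2 ('bd')
  [8] 10/13 → 1 ('b')
  [9] 13/16 → 0 ('')
  [10] 16/7 → 2 ('ca')
  [11] 7/22 → 1 ('c')
  [12] 22/15 → 1 ('c')
  [13] 15/18 → 1 ('c')
  [14] 18/4 → 0 ('')
  [15] 4/20 → 2 ('da')
  [16] 20/2 → 1 ('d')
  [17] 2/9 → 3 ('dbd')
  [18] 9/1 → 1 ('d')
  [19] 1/11 → 1 ('d')
  [20] 11/12 → 0 ('')
  [21] 12/14 → 1 ('e')
  [22] 14/19 → 1 ('e')
  [23] 19/0 → 2 ('ed')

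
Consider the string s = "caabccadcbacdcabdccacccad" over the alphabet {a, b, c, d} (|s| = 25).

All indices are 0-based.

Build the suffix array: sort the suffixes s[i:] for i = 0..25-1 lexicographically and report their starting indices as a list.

[1, 2, 14, 19, 10, 23, 6, 9, 3, 15, 0, 13, 18, 22, 5, 8, 17, 21, 4, 20, 11, 24, 12, 7, 16]

sorted suffixes:
  #0 SA[0]=1  'aabccadcbacdcabdccacccad'
  #1 SA[1]=2  'abccadcbacdcabdccacccad'
  #2 SA[2]=14  'abdccacccad'
  #3 SA[3]=19  'acccad'
  #4 SA[4]=10  'acdcabdccacccad'
  #5 SA[5]=23  'ad'
  #6 SA[6]=6  'adcbacdcabdccacccad'
  #7 SA[7]=9  'bacdcabdccacccad'
  #8 SA[8]=3  'bccadcbacdcabdccacccad'
  #9 SA[9]=15  'bdccacccad'
  #10 SA[10]=0  'caabccadcbacdcabdccacccad'
  #11 SA[11]=13  'cabdccacccad'
  #12 SA[12]=18  'cacccad'
  #13 SA[13]=22  'cad'
  #14 SA[14]=5  'cadcbacdcabdccacccad'
  #15 SA[15]=8  'cbacdcabdccacccad'
  #16 SA[16]=17  'ccacccad'
  #17 SA[17]=21  'ccad'
  #18 SA[18]=4  'ccadcbacdcabdccacccad'
  #19 SA[19]=20  'cccad'
  #20 SA[20]=11  'cdcabdccacccad'
  #21 SA[21]=24  'd'
  #22 SA[22]=12  'dcabdccacccad'
  #23 SA[23]=7  'dcbacdcabdccacccad'
  #24 SA[24]=16  'dccacccad'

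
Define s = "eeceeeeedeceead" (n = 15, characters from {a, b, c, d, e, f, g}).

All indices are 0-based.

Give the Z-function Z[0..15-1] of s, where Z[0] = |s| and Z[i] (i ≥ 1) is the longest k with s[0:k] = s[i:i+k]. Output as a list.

Z[0]=15
i=1: outside box; Z[1]=1 grow→box=[1,2)
i=2: outside box; Z[2]=0
i=3: outside box; Z[3]=2 grow→box=[3,5)
i=4: min(r-i=1, Z[1]=1)=1; Z[4]=2 grow→box=[4,6)
i=5: min(r-i=1, Z[1]=1)=1; Z[5]=2 grow→box=[5,7)
i=6: min(r-i=1, Z[1]=1)=1; Z[6]=2 grow→box=[6,8)
i=7: min(r-i=1, Z[1]=1)=1; Z[7]=1
i=8: outside box; Z[8]=0
i=9: outside box; Z[9]=1 grow→box=[9,10)
i=10: outside box; Z[10]=0
i=11: outside box; Z[11]=2 grow→box=[11,13)
i=12: min(r-i=1, Z[1]=1)=1; Z[12]=1
i=13: outside box; Z[13]=0
i=14: outside box; Z[14]=0

[15, 1, 0, 2, 2, 2, 2, 1, 0, 1, 0, 2, 1, 0, 0]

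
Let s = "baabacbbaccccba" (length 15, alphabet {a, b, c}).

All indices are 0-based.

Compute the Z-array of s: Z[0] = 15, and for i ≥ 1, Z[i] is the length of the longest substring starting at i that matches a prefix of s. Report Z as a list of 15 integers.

[15, 0, 0, 2, 0, 0, 1, 2, 0, 0, 0, 0, 0, 2, 0]

Z[0]=15
i=1: outside box; Z[1]=0
i=2: outside box; Z[2]=0
i=3: outside box; Z[3]=2 scan→box=[3,5)
i=4: min(r-i=1, Z[1]=0)=0; Z[4]=0
i=5: outside box; Z[5]=0
i=6: outside box; Z[6]=1 scan→box=[6,7)
i=7: outside box; Z[7]=2 scan→box=[7,9)
i=8: min(r-i=1, Z[1]=0)=0; Z[8]=0
i=9: outside box; Z[9]=0
i=10: outside box; Z[10]=0
i=11: outside box; Z[11]=0
i=12: outside box; Z[12]=0
i=13: outside box; Z[13]=2 scan→box=[13,15)
i=14: min(r-i=1, Z[1]=0)=0; Z[14]=0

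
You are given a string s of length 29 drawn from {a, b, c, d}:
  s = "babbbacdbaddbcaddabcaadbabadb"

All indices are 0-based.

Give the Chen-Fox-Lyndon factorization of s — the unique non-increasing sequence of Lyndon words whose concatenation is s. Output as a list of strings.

emit factor 1: 'b' (i=0, period=1)
emit factor 2: 'abbbacdbaddbcaddabc' (i=1, period=19)
emit factor 3: 'aadbabadb' (i=20, period=9)

["b", "abbbacdbaddbcaddabc", "aadbabadb"]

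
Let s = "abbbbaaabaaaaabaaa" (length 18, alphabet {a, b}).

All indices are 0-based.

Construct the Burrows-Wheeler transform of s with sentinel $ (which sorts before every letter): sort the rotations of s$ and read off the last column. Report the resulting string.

aaabbaabaaaa$aabbba

rank  rotation             last
    0  $abbbbaaabaaaaabaaa  a
    1  a$abbbbaaabaaaaabaa  a
    2  aa$abbbbaaabaaaaaba  a
    3  aaa$abbbbaaabaaaaab  b
    4  aaaaabaaa$abbbbaaab  b
    5  aaaabaaa$abbbbaaaba  a
    6  aaabaaa$abbbbaaabaa  a
    7  aaabaaaaabaaa$abbbb  b
    8  aabaaa$abbbbaaabaaa  a
    9  aabaaaaabaaa$abbbba  a
   10  abaaa$abbbbaaabaaaa  a
   11  abaaaaabaaa$abbbbaa  a
   12  abbbbaaabaaaaabaaa$  $
   13  baaa$abbbbaaabaaaaa  a
   14  baaaaabaaa$abbbbaaa  a
   15  baaabaaaaabaaa$abbb  b
   16  bbaaabaaaaabaaa$abb  b
   17  bbbaaabaaaaabaaa$ab  b
   18  bbbbaaabaaaaabaaa$a  a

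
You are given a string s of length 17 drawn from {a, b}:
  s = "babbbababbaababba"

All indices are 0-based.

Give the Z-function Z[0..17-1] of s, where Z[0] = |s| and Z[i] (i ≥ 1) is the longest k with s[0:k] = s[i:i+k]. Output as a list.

Z[0]=17
i=1: i≥r, start 0; Z[1]=0
i=2: i≥r, start 0; Z[2]=1 scan→box=[2,3)
i=3: i≥r, start 0; Z[3]=1 scan→box=[3,4)
i=4: i≥r, start 0; Z[4]=3 scan→box=[4,7)
i=5: min(r-i=2, Z[1]=0)=0; Z[5]=0
i=6: min(r-i=1, Z[2]=1)=1; Z[6]=4 scan→box=[6,10)
i=7: min(r-i=3, Z[1]=0)=0; Z[7]=0
i=8: min(r-i=2, Z[2]=1)=1; Z[8]=1
i=9: min(r-i=1, Z[3]=1)=1; Z[9]=2 scan→box=[9,11)
i=10: min(r-i=1, Z[1]=0)=0; Z[10]=0
i=11: i≥r, start 0; Z[11]=0
i=12: i≥r, start 0; Z[12]=4 scan→box=[12,16)
i=13: min(r-i=3, Z[1]=0)=0; Z[13]=0
i=14: min(r-i=2, Z[2]=1)=1; Z[14]=1
i=15: min(r-i=1, Z[3]=1)=1; Z[15]=2 scan→box=[15,17)
i=16: min(r-i=1, Z[1]=0)=0; Z[16]=0

[17, 0, 1, 1, 3, 0, 4, 0, 1, 2, 0, 0, 4, 0, 1, 2, 0]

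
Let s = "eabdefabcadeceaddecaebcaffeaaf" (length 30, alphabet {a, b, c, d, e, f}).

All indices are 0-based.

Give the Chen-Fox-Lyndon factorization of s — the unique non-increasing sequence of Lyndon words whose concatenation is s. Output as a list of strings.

emit factor 1: 'e' (i=0, period=1)
emit factor 2: 'abdef' (i=1, period=5)
emit factor 3: 'abcadeceaddecaebcaffe' (i=6, period=21)
emit factor 4: 'aaf' (i=27, period=3)

["e", "abdef", "abcadeceaddecaebcaffe", "aaf"]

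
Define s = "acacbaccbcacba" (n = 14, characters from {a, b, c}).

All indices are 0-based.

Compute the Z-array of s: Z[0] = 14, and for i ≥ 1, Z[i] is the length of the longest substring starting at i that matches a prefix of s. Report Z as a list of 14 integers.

Z[0]=14
i=1: outside box; Z[1]=0
i=2: outside box; Z[2]=2 scan→box=[2,4)
i=3: min(r-i=1, Z[1]=0)=0; Z[3]=0
i=4: outside box; Z[4]=0
i=5: outside box; Z[5]=2 scan→box=[5,7)
i=6: min(r-i=1, Z[1]=0)=0; Z[6]=0
i=7: outside box; Z[7]=0
i=8: outside box; Z[8]=0
i=9: outside box; Z[9]=0
i=10: outside box; Z[10]=2 scan→box=[10,12)
i=11: min(r-i=1, Z[1]=0)=0; Z[11]=0
i=12: outside box; Z[12]=0
i=13: outside box; Z[13]=1 scan→box=[13,14)

[14, 0, 2, 0, 0, 2, 0, 0, 0, 0, 2, 0, 0, 1]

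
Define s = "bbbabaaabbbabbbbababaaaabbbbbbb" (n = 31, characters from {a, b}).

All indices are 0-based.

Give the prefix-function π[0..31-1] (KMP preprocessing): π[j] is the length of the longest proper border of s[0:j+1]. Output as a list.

π[0] = 0
j=1 s[j]='b': π[1]=1 (border 'b')
j=2 s[j]='b': π[2]=2 (border 'bb')
j=3 s[j]='a': k: 2→1→0; π[3]=0 (border '')
j=4 s[j]='b': π[4]=1 (border 'b')
j=5 s[j]='a': k: 1→0; π[5]=0 (border '')
j=6 s[j]='a': π[6]=0 (border '')
j=7 s[j]='a': π[7]=0 (border '')
j=8 s[j]='b': π[8]=1 (border 'b')
j=9 s[j]='b': π[9]=2 (border 'bb')
j=10 s[j]='b': π[10]=3 (border 'bbb')
j=11 s[j]='a': π[11]=4 (border 'bbba')
j=12 s[j]='b': π[12]=5 (border 'bbbab')
j=13 s[j]='b': k: 5→1; π[13]=2 (border 'bb')
j=14 s[j]='b': π[14]=3 (border 'bbb')
j=15 s[j]='b': k: 3→2; π[15]=3 (border 'bbb')
j=16 s[j]='a': π[16]=4 (border 'bbba')
j=17 s[j]='b': π[17]=5 (border 'bbbab')
j=18 s[j]='a': π[18]=6 (border 'bbbaba')
j=19 s[j]='b': k: 6→0; π[19]=1 (border 'b')
j=20 s[j]='a': k: 1→0; π[20]=0 (border '')
j=21 s[j]='a': π[21]=0 (border '')
j=22 s[j]='a': π[22]=0 (border '')
j=23 s[j]='a': π[23]=0 (border '')
j=24 s[j]='b': π[24]=1 (border 'b')
j=25 s[j]='b': π[25]=2 (border 'bb')
j=26 s[j]='b': π[26]=3 (border 'bbb')
j=27 s[j]='b': k: 3→2; π[27]=3 (border 'bbb')
j=28 s[j]='b': k: 3→2; π[28]=3 (border 'bbb')
j=29 s[j]='b': k: 3→2; π[29]=3 (border 'bbb')
j=30 s[j]='b': k: 3→2; π[30]=3 (border 'bbb')

[0, 1, 2, 0, 1, 0, 0, 0, 1, 2, 3, 4, 5, 2, 3, 3, 4, 5, 6, 1, 0, 0, 0, 0, 1, 2, 3, 3, 3, 3, 3]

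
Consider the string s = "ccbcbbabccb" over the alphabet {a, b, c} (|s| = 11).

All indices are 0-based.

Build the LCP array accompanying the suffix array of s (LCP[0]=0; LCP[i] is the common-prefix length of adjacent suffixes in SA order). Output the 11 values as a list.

[0, 0, 1, 1, 1, 2, 0, 2, 2, 1, 3]

rank | idx | suffix
   0 |   6 | abccb
   1 |  10 | b
   2 |   5 | babccb
   3 |   4 | bbabccb
   4 |   2 | bcbbabccb
   5 |   7 | bccb
   6 |   9 | cb
   7 |   3 | cbbabccb
   8 |   1 | cbcbbabccb
   9 |   8 | ccb
  10 |   0 | ccbcbbabccb

SA = [6, 10, 5, 4, 2, 7, 9, 3, 1, 8, 0]
[i] adj suffixes → lcp
  [1] 6/10 → 0 ('')
  [2] 10/5 → 1 ('b')
  [3] 5/4 → 1 ('b')
  [4] 4/2 → 1 ('b')
  [5] 2/7 → 2 ('bc')
  [6] 7/9 → 0 ('')
  [7] 9/3 → 2 ('cb')
  [8] 3/1 → 2 ('cb')
  [9] 1/8 → 1 ('c')
  [10] 8/0 → 3 ('ccb')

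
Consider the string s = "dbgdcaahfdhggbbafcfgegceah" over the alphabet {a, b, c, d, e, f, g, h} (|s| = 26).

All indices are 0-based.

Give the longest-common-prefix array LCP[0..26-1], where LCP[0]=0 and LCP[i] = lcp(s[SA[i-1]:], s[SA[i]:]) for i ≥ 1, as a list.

sorted suffixes:
  #0 SA[0]=5  'aahfdhggbbafcfgegceah'
  #1 SA[1]=15  'afcfgegceah'
  #2 SA[2]=24  'ah'
  #3 SA[3]=6  'ahfdhggbbafcfgegceah'
  #4 SA[4]=14  'bafcfgegceah'
  #5 SA[5]=13  'bbafcfgegceah'
  #6 SA[6]=1  'bgdcaahfdhggbbafcfgegceah'
  #7 SA[7]=4  'caahfdhggbbafcfgegceah'
  #8 SA[8]=22  'ceah'
  #9 SA[9]=17  'cfgegceah'
  #10 SA[10]=0  'dbgdcaahfdhggbbafcfgegceah'
  #11 SA[11]=3  'dcaahfdhggbbafcfgegceah'
  #12 SA[12]=9  'dhggbbafcfgegceah'
  #13 SA[13]=23  'eah'
  #14 SA[14]=20  'egceah'
  #15 SA[15]=16  'fcfgegceah'
  #16 SA[16]=8  'fdhggbbafcfgegceah'
  #17 SA[17]=18  'fgegceah'
  #18 SA[18]=12  'gbbafcfgegceah'
  #19 SA[19]=21  'gceah'
  #20 SA[20]=2  'gdcaahfdhggbbafcfgegceah'
  #21 SA[21]=19  'gegceah'
  #22 SA[22]=11  'ggbbafcfgegceah'
  #23 SA[23]=25  'h'
  #24 SA[24]=7  'hfdhggbbafcfgegceah'
  #25 SA[25]=10  'hggbbafcfgegceah'

SA = [5, 15, 24, 6, 14, 13, 1, 4, 22, 17, 0, 3, 9, 23, 20, 16, 8, 18, 12, 21, 2, 19, 11, 25, 7, 10]
i: (SA[i-1],SA[i]) lcp shared
  1: (5,15) 1 'a'
  2: (15,24) 1 'a'
  3: (24,6) 2 'ah'
  4: (6,14) 0 ''
  5: (14,13) 1 'b'
  6: (13,1) 1 'b'
  7: (1,4) 0 ''
  8: (4,22) 1 'c'
  9: (22,17) 1 'c'
  10: (17,0) 0 ''
  11: (0,3) 1 'd'
  12: (3,9) 1 'd'
  13: (9,23) 0 ''
  14: (23,20) 1 'e'
  15: (20,16) 0 ''
  16: (16,8) 1 'f'
  17: (8,18) 1 'f'
  18: (18,12) 0 ''
  19: (12,21) 1 'g'
  20: (21,2) 1 'g'
  21: (2,19) 1 'g'
  22: (19,11) 1 'g'
  23: (11,25) 0 ''
  24: (25,7) 1 'h'
  25: (7,10) 1 'h'

[0, 1, 1, 2, 0, 1, 1, 0, 1, 1, 0, 1, 1, 0, 1, 0, 1, 1, 0, 1, 1, 1, 1, 0, 1, 1]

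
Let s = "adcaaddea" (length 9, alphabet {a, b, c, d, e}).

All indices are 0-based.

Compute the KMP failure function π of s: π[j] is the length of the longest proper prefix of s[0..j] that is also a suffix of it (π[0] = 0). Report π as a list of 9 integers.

[0, 0, 0, 1, 1, 2, 0, 0, 1]

π[0] = 0
j=1 s[j]='d': π[1]=0 (border '')
j=2 s[j]='c': π[2]=0 (border '')
j=3 s[j]='a': π[3]=1 (border 'a')
j=4 s[j]='a': k: 1→0; π[4]=1 (border 'a')
j=5 s[j]='d': π[5]=2 (border 'ad')
j=6 s[j]='d': k: 2→0; π[6]=0 (border '')
j=7 s[j]='e': π[7]=0 (border '')
j=8 s[j]='a': π[8]=1 (border 'a')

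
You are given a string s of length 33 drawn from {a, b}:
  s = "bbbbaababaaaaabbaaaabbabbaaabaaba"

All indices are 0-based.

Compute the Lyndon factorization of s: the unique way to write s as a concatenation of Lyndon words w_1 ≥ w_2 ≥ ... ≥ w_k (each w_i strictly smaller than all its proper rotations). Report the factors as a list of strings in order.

emit factor 1: 'b' (i=0, period=1)
emit factor 2: 'b' (i=1, period=1)
emit factor 3: 'b' (i=2, period=1)
emit factor 4: 'b' (i=3, period=1)
emit factor 5: 'aabab' (i=4, period=5)
emit factor 6: 'aaaaabbaaaabbabbaaabaab' (i=9, period=23)
emit factor 7: 'a' (i=32, period=1)

["b", "b", "b", "b", "aabab", "aaaaabbaaaabbabbaaabaab", "a"]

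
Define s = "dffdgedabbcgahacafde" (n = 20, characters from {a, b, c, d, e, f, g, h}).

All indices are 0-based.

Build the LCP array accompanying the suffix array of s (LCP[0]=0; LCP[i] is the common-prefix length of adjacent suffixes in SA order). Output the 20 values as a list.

sorted suffixes:
  #0 SA[0]=7  'abbcgahacafde'
  #1 SA[1]=14  'acafde'
  #2 SA[2]=16  'afde'
  #3 SA[3]=12  'ahacafde'
  #4 SA[4]=8  'bbcgahacafde'
  #5 SA[5]=9  'bcgahacafde'
  #6 SA[6]=15  'cafde'
  #7 SA[7]=10  'cgahacafde'
  #8 SA[8]=6  'dabbcgahacafde'
  #9 SA[9]=18  'de'
  #10 SA[10]=0  'dffdgedabbcgahacafde'
  #11 SA[11]=3  'dgedabbcgahacafde'
  #12 SA[12]=19  'e'
  #13 SA[13]=5  'edabbcgahacafde'
  #14 SA[14]=17  'fde'
  #15 SA[15]=2  'fdgedabbcgahacafde'
  #16 SA[16]=1  'ffdgedabbcgahacafde'
  #17 SA[17]=11  'gahacafde'
  #18 SA[18]=4  'gedabbcgahacafde'
  #19 SA[19]=13  'hacafde'

SA = [7, 14, 16, 12, 8, 9, 15, 10, 6, 18, 0, 3, 19, 5, 17, 2, 1, 11, 4, 13]
i: (SA[i-1],SA[i]) lcp shared
  1: (7,14) 1 'a'
  2: (14,16) 1 'a'
  3: (16,12) 1 'a'
  4: (12,8) 0 ''
  5: (8,9) 1 'b'
  6: (9,15) 0 ''
  7: (15,10) 1 'c'
  8: (10,6) 0 ''
  9: (6,18) 1 'd'
  10: (18,0) 1 'd'
  11: (0,3) 1 'd'
  12: (3,19) 0 ''
  13: (19,5) 1 'e'
  14: (5,17) 0 ''
  15: (17,2) 2 'fd'
  16: (2,1) 1 'f'
  17: (1,11) 0 ''
  18: (11,4) 1 'g'
  19: (4,13) 0 ''

[0, 1, 1, 1, 0, 1, 0, 1, 0, 1, 1, 1, 0, 1, 0, 2, 1, 0, 1, 0]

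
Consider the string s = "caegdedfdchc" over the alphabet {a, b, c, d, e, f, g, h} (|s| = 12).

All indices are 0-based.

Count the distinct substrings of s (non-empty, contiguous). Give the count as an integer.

rank→(start, suffix):
  0 → (1, 'aegdedfdchc')
  1 → (11, 'c')
  2 → (0, 'caegdedfdchc')
  3 → (9, 'chc')
  4 → (8, 'dchc')
  5 → (4, 'dedfdchc')
  6 → (6, 'dfdchc')
  7 → (5, 'edfdchc')
  8 → (2, 'egdedfdchc')
  9 → (7, 'fdchc')
  10 → (3, 'gdedfdchc')
  11 → (10, 'hc')

SA = [1, 11, 0, 9, 8, 4, 6, 5, 2, 7, 3, 10]
[i] adj suffixes → lcp
  [1] 1/11 → 0 ('')
  [2] 11/0 → 1 ('c')
  [3] 0/9 → 1 ('c')
  [4] 9/8 → 0 ('')
  [5] 8/4 → 1 ('d')
  [6] 4/6 → 1 ('d')
  [7] 6/5 → 0 ('')
  [8] 5/2 → 1 ('e')
  [9] 2/7 → 0 ('')
  [10] 7/3 → 0 ('')
  [11] 3/10 → 0 ('')

n(n+1)/2 = 12·13/2 = 78
Σ LCP = 0 + 0 + 1 + 1 + 0 + 1 + 1 + 0 + 1 + 0 + 0 + 0 = 5
distinct = 78 − 5 = 73

73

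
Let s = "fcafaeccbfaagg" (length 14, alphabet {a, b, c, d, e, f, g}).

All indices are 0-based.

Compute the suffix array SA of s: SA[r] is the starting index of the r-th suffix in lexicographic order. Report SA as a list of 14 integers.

[10, 4, 2, 11, 8, 1, 7, 6, 5, 9, 3, 0, 13, 12]

sorted suffixes:
  #0 SA[0]=10  'aagg'
  #1 SA[1]=4  'aeccbfaagg'
  #2 SA[2]=2  'afaeccbfaagg'
  #3 SA[3]=11  'agg'
  #4 SA[4]=8  'bfaagg'
  #5 SA[5]=1  'cafaeccbfaagg'
  #6 SA[6]=7  'cbfaagg'
  #7 SA[7]=6  'ccbfaagg'
  #8 SA[8]=5  'eccbfaagg'
  #9 SA[9]=9  'faagg'
  #10 SA[10]=3  'faeccbfaagg'
  #11 SA[11]=0  'fcafaeccbfaagg'
  #12 SA[12]=13  'g'
  #13 SA[13]=12  'gg'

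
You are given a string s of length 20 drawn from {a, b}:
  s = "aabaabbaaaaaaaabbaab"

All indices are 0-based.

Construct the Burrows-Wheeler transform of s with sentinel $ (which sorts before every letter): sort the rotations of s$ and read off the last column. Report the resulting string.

bbaaaaab$baaaaaabbaaa

rank  rotation               last
    0  $aabaabbaaaaaaaabbaab  b
    1  aaaaaaaabbaab$aabaabb  b
    2  aaaaaaabbaab$aabaabba  a
    3  aaaaaabbaab$aabaabbaa  a
    4  aaaaabbaab$aabaabbaaa  a
    5  aaaabbaab$aabaabbaaaa  a
    6  aaabbaab$aabaabbaaaaa  a
    7  aab$aabaabbaaaaaaaabb  b
    8  aabaabbaaaaaaaabbaab$  $
    9  aabbaaaaaaaabbaab$aab  b
   10  aabbaab$aabaabbaaaaaa  a
   11  ab$aabaabbaaaaaaaabba  a
   12  abaabbaaaaaaaabbaab$a  a
   13  abbaaaaaaaabbaab$aaba  a
   14  abbaab$aabaabbaaaaaaa  a
   15  b$aabaabbaaaaaaaabbaa  a
   16  baaaaaaaabbaab$aabaab  b
   17  baab$aabaabbaaaaaaaab  b
   18  baabbaaaaaaaabbaab$aa  a
   19  bbaaaaaaaabbaab$aabaa  a
   20  bbaab$aabaabbaaaaaaaa  a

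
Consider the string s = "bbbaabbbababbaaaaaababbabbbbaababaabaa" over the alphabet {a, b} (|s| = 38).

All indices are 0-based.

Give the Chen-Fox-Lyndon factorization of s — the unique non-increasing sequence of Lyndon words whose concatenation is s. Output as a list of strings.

["b", "b", "b", "aabbbababb", "aaaaaababbabbbbaababaab", "a", "a"]

emit factor 1: 'b' (i=0, period=1)
emit factor 2: 'b' (i=1, period=1)
emit factor 3: 'b' (i=2, period=1)
emit factor 4: 'aabbbababb' (i=3, period=10)
emit factor 5: 'aaaaaababbabbbbaababaab' (i=13, period=23)
emit factor 6: 'a' (i=36, period=1)
emit factor 7: 'a' (i=37, period=1)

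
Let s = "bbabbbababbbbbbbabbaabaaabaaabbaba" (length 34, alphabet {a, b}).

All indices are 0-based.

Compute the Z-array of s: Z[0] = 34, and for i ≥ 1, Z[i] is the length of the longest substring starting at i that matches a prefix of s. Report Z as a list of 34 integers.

[34, 1, 0, 2, 4, 1, 0, 1, 0, 2, 2, 2, 2, 2, 5, 1, 0, 3, 1, 0, 0, 1, 0, 0, 0, 1, 0, 0, 0, 4, 1, 0, 1, 0]

Z[0]=34
i=1: i≥r, start 0; Z[1]=1 grow→box=[1,2)
i=2: i≥r, start 0; Z[2]=0
i=3: i≥r, start 0; Z[3]=2 grow→box=[3,5)
i=4: min(r-i=1, Z[1]=1)=1; Z[4]=4 grow→box=[4,8)
i=5: min(r-i=3, Z[1]=1)=1; Z[5]=1
i=6: min(r-i=2, Z[2]=0)=0; Z[6]=0
i=7: min(r-i=1, Z[3]=2)=1; Z[7]=1
i=8: i≥r, start 0; Z[8]=0
i=9: i≥r, start 0; Z[9]=2 grow→box=[9,11)
i=10: min(r-i=1, Z[1]=1)=1; Z[10]=2 grow→box=[10,12)
i=11: min(r-i=1, Z[1]=1)=1; Z[11]=2 grow→box=[11,13)
i=12: min(r-i=1, Z[1]=1)=1; Z[12]=2 grow→box=[12,14)
i=13: min(r-i=1, Z[1]=1)=1; Z[13]=2 grow→box=[13,15)
i=14: min(r-i=1, Z[1]=1)=1; Z[14]=5 grow→box=[14,19)
i=15: min(r-i=4, Z[1]=1)=1; Z[15]=1
i=16: min(r-i=3, Z[2]=0)=0; Z[16]=0
i=17: min(r-i=2, Z[3]=2)=2; Z[17]=3 grow→box=[17,20)
i=18: min(r-i=2, Z[1]=1)=1; Z[18]=1
i=19: min(r-i=1, Z[2]=0)=0; Z[19]=0
i=20: i≥r, start 0; Z[20]=0
i=21: i≥r, start 0; Z[21]=1 grow→box=[21,22)
i=22: i≥r, start 0; Z[22]=0
i=23: i≥r, start 0; Z[23]=0
i=24: i≥r, start 0; Z[24]=0
i=25: i≥r, start 0; Z[25]=1 grow→box=[25,26)
i=26: i≥r, start 0; Z[26]=0
i=27: i≥r, start 0; Z[27]=0
i=28: i≥r, start 0; Z[28]=0
i=29: i≥r, start 0; Z[29]=4 grow→box=[29,33)
i=30: min(r-i=3, Z[1]=1)=1; Z[30]=1
i=31: min(r-i=2, Z[2]=0)=0; Z[31]=0
i=32: min(r-i=1, Z[3]=2)=1; Z[32]=1
i=33: i≥r, start 0; Z[33]=0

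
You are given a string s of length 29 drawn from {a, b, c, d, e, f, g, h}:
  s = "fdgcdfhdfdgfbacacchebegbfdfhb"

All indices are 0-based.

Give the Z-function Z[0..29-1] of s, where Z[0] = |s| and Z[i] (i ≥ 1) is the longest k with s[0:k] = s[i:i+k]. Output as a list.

Z[0]=29
i=1: outside box; Z[1]=0
i=2: outside box; Z[2]=0
i=3: outside box; Z[3]=0
i=4: outside box; Z[4]=0
i=5: outside box; Z[5]=1 grow→box=[5,6)
i=6: outside box; Z[6]=0
i=7: outside box; Z[7]=0
i=8: outside box; Z[8]=3 grow→box=[8,11)
i=9: min(r-i=2, Z[1]=0)=0; Z[9]=0
i=10: min(r-i=1, Z[2]=0)=0; Z[10]=0
i=11: outside box; Z[11]=1 grow→box=[11,12)
i=12: outside box; Z[12]=0
i=13: outside box; Z[13]=0
i=14: outside box; Z[14]=0
i=15: outside box; Z[15]=0
i=16: outside box; Z[16]=0
i=17: outside box; Z[17]=0
i=18: outside box; Z[18]=0
i=19: outside box; Z[19]=0
i=20: outside box; Z[20]=0
i=21: outside box; Z[21]=0
i=22: outside box; Z[22]=0
i=23: outside box; Z[23]=0
i=24: outside box; Z[24]=2 grow→box=[24,26)
i=25: min(r-i=1, Z[1]=0)=0; Z[25]=0
i=26: outside box; Z[26]=1 grow→box=[26,27)
i=27: outside box; Z[27]=0
i=28: outside box; Z[28]=0

[29, 0, 0, 0, 0, 1, 0, 0, 3, 0, 0, 1, 0, 0, 0, 0, 0, 0, 0, 0, 0, 0, 0, 0, 2, 0, 1, 0, 0]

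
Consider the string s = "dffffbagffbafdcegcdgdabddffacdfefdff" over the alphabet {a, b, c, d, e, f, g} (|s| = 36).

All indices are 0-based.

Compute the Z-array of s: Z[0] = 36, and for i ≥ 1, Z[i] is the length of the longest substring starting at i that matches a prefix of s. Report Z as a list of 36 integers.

Z[0]=36
i=1: fresh scan; Z[1]=0
i=2: fresh scan; Z[2]=0
i=3: fresh scan; Z[3]=0
i=4: fresh scan; Z[4]=0
i=5: fresh scan; Z[5]=0
i=6: fresh scan; Z[6]=0
i=7: fresh scan; Z[7]=0
i=8: fresh scan; Z[8]=0
i=9: fresh scan; Z[9]=0
i=10: fresh scan; Z[10]=0
i=11: fresh scan; Z[11]=0
i=12: fresh scan; Z[12]=0
i=13: fresh scan; Z[13]=1 extend→box=[13,14)
i=14: fresh scan; Z[14]=0
i=15: fresh scan; Z[15]=0
i=16: fresh scan; Z[16]=0
i=17: fresh scan; Z[17]=0
i=18: fresh scan; Z[18]=1 extend→box=[18,19)
i=19: fresh scan; Z[19]=0
i=20: fresh scan; Z[20]=1 extend→box=[20,21)
i=21: fresh scan; Z[21]=0
i=22: fresh scan; Z[22]=0
i=23: fresh scan; Z[23]=1 extend→box=[23,24)
i=24: fresh scan; Z[24]=3 extend→box=[24,27)
i=25: min(r-i=2, Z[1]=0)=0; Z[25]=0
i=26: min(r-i=1, Z[2]=0)=0; Z[26]=0
i=27: fresh scan; Z[27]=0
i=28: fresh scan; Z[28]=0
i=29: fresh scan; Z[29]=2 extend→box=[29,31)
i=30: min(r-i=1, Z[1]=0)=0; Z[30]=0
i=31: fresh scan; Z[31]=0
i=32: fresh scan; Z[32]=0
i=33: fresh scan; Z[33]=3 extend→box=[33,36)
i=34: min(r-i=2, Z[1]=0)=0; Z[34]=0
i=35: min(r-i=1, Z[2]=0)=0; Z[35]=0

[36, 0, 0, 0, 0, 0, 0, 0, 0, 0, 0, 0, 0, 1, 0, 0, 0, 0, 1, 0, 1, 0, 0, 1, 3, 0, 0, 0, 0, 2, 0, 0, 0, 3, 0, 0]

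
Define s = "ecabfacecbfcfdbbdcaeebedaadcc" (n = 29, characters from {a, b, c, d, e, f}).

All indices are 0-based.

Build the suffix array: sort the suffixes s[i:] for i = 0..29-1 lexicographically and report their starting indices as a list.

rank→(start, suffix):
  0 → (24, 'aadcc')
  1 → (2, 'abfacecbfcfdbbdcaeebedaadcc')
  2 → (5, 'acecbfcfdbbdcaeebedaadcc')
  3 → (25, 'adcc')
  4 → (18, 'aeebedaadcc')
  5 → (14, 'bbdcaeebedaadcc')
  6 → (15, 'bdcaeebedaadcc')
  7 → (21, 'bedaadcc')
  8 → (3, 'bfacecbfcfdbbdcaeebedaadcc')
  9 → (9, 'bfcfdbbdcaeebedaadcc')
  10 → (28, 'c')
  11 → (1, 'cabfacecbfcfdbbdcaeebedaadcc')
  12 → (17, 'caeebedaadcc')
  13 → (8, 'cbfcfdbbdcaeebedaadcc')
  14 → (27, 'cc')
  15 → (6, 'cecbfcfdbbdcaeebedaadcc')
  16 → (11, 'cfdbbdcaeebedaadcc')
  17 → (23, 'daadcc')
  18 → (13, 'dbbdcaeebedaadcc')
  19 → (16, 'dcaeebedaadcc')
  20 → (26, 'dcc')
  21 → (20, 'ebedaadcc')
  22 → (0, 'ecabfacecbfcfdbbdcaeebedaadcc')
  23 → (7, 'ecbfcfdbbdcaeebedaadcc')
  24 → (22, 'edaadcc')
  25 → (19, 'eebedaadcc')
  26 → (4, 'facecbfcfdbbdcaeebedaadcc')
  27 → (10, 'fcfdbbdcaeebedaadcc')
  28 → (12, 'fdbbdcaeebedaadcc')

[24, 2, 5, 25, 18, 14, 15, 21, 3, 9, 28, 1, 17, 8, 27, 6, 11, 23, 13, 16, 26, 20, 0, 7, 22, 19, 4, 10, 12]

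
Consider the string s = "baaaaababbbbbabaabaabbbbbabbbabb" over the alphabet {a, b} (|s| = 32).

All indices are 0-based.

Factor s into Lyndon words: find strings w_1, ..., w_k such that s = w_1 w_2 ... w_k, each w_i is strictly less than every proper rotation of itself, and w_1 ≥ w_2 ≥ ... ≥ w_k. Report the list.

emit factor 1: 'b' (i=0, period=1)
emit factor 2: 'aaaaababbbbbabaabaabbbbbabbbabb' (i=1, period=31)

["b", "aaaaababbbbbabaabaabbbbbabbbabb"]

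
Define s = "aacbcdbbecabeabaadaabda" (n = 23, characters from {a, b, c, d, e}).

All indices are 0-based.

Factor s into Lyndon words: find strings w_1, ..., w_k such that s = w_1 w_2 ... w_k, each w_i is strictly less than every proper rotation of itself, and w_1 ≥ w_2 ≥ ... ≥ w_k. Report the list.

emit factor 1: 'aacbcdbbecabeabaad' (i=0, period=18)
emit factor 2: 'aabd' (i=18, period=4)
emit factor 3: 'a' (i=22, period=1)

["aacbcdbbecabeabaad", "aabd", "a"]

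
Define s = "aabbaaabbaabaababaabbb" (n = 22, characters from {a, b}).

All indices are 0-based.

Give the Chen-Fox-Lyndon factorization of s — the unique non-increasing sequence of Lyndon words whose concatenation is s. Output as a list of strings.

["aabb", "aaabbaabaababaabbb"]

emit factor 1: 'aabb' (i=0, period=4)
emit factor 2: 'aaabbaabaababaabbb' (i=4, period=18)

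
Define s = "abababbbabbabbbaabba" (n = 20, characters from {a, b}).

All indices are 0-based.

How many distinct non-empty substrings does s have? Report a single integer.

sorted suffixes:
  #0 SA[0]=19  'a'
  #1 SA[1]=15  'aabba'
  #2 SA[2]=0  'abababbbabbabbbaabba'
  #3 SA[3]=2  'ababbbabbabbbaabba'
  #4 SA[4]=16  'abba'
  #5 SA[5]=8  'abbabbbaabba'
  #6 SA[6]=11  'abbbaabba'
  #7 SA[7]=4  'abbbabbabbbaabba'
  #8 SA[8]=18  'ba'
  #9 SA[9]=14  'baabba'
  #10 SA[10]=1  'bababbbabbabbbaabba'
  #11 SA[11]=7  'babbabbbaabba'
  #12 SA[12]=10  'babbbaabba'
  #13 SA[13]=3  'babbbabbabbbaabba'
  #14 SA[14]=17  'bba'
  #15 SA[15]=13  'bbaabba'
  #16 SA[16]=6  'bbabbabbbaabba'
  #17 SA[17]=9  'bbabbbaabba'
  #18 SA[18]=12  'bbbaabba'
  #19 SA[19]=5  'bbbabbabbbaabba'

SA = [19, 15, 0, 2, 16, 8, 11, 4, 18, 14, 1, 7, 10, 3, 17, 13, 6, 9, 12, 5]
[i] adj suffixes → lcp
  [1] 19/15 → 1 ('a')
  [2] 15/0 → 1 ('a')
  [3] 0/2 → 4 ('abab')
  [4] 2/16 → 2 ('ab')
  [5] 16/8 → 4 ('abba')
  [6] 8/11 → 3 ('abb')
  [7] 11/4 → 5 ('abbba')
  [8] 4/18 → 0 ('')
  [9] 18/14 → 2 ('ba')
  [10] 14/1 → 2 ('ba')
  [11] 1/7 → 3 ('bab')
  [12] 7/10 → 4 ('babb')
  [13] 10/3 → 6 ('babbba')
  [14] 3/17 → 1 ('b')
  [15] 17/13 → 3 ('bba')
  [16] 13/6 → 3 ('bba')
  [17] 6/9 → 5 ('bbabb')
  [18] 9/12 → 2 ('bb')
  [19] 12/5 → 4 ('bbba')

n(n+1)/2 = 20·21/2 = 210
Σ LCP = 0 + 1 + 1 + 4 + 2 + 4 + 3 + 5 + 0 + 2 + 2 + 3 + 4 + 6 + 1 + 3 + 3 + 5 + 2 + 4 = 55
distinct = 210 − 55 = 155

155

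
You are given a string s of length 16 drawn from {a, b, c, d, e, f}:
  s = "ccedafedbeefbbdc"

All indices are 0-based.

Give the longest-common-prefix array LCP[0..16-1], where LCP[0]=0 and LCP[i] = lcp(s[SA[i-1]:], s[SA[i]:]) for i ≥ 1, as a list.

[0, 0, 1, 1, 0, 1, 1, 0, 1, 1, 0, 2, 1, 1, 0, 1]

rank→(start, suffix):
  0 → (4, 'afedbeefbbdc')
  1 → (12, 'bbdc')
  2 → (13, 'bdc')
  3 → (8, 'beefbbdc')
  4 → (15, 'c')
  5 → (0, 'ccedafedbeefbbdc')
  6 → (1, 'cedafedbeefbbdc')
  7 → (3, 'dafedbeefbbdc')
  8 → (7, 'dbeefbbdc')
  9 → (14, 'dc')
  10 → (2, 'edafedbeefbbdc')
  11 → (6, 'edbeefbbdc')
  12 → (9, 'eefbbdc')
  13 → (10, 'efbbdc')
  14 → (11, 'fbbdc')
  15 → (5, 'fedbeefbbdc')

SA = [4, 12, 13, 8, 15, 0, 1, 3, 7, 14, 2, 6, 9, 10, 11, 5]
i: (SA[i-1],SA[i]) lcp shared
  1: (4,12) 0 ''
  2: (12,13) 1 'b'
  3: (13,8) 1 'b'
  4: (8,15) 0 ''
  5: (15,0) 1 'c'
  6: (0,1) 1 'c'
  7: (1,3) 0 ''
  8: (3,7) 1 'd'
  9: (7,14) 1 'd'
  10: (14,2) 0 ''
  11: (2,6) 2 'ed'
  12: (6,9) 1 'e'
  13: (9,10) 1 'e'
  14: (10,11) 0 ''
  15: (11,5) 1 'f'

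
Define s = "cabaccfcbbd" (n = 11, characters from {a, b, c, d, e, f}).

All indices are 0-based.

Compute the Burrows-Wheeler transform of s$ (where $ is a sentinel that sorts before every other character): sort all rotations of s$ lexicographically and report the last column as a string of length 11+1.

rank  rotation      last
    0  $cabaccfcbbd  d
    1  abaccfcbbd$c  c
    2  accfcbbd$cab  b
    3  baccfcbbd$ca  a
    4  bbd$cabaccfc  c
    5  bd$cabaccfcb  b
    6  cabaccfcbbd$  $
    7  cbbd$cabaccf  f
    8  ccfcbbd$caba  a
    9  cfcbbd$cabac  c
   10  d$cabaccfcbb  b
   11  fcbbd$cabacc  c

dcbacb$facbc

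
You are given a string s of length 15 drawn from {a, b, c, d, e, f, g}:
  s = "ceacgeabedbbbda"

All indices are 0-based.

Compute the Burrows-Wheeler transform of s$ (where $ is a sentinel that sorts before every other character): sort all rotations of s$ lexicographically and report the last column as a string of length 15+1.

adeedbba$abegcbc

rank  rotation          last
    0  $ceacgeabedbbbda  a
    1  a$ceacgeabedbbbd  d
    2  abedbbbda$ceacge  e
    3  acgeabedbbbda$ce  e
    4  bbbda$ceacgeabed  d
    5  bbda$ceacgeabedb  b
    6  bda$ceacgeabedbb  b
    7  bedbbbda$ceacgea  a
    8  ceacgeabedbbbda$  $
    9  cgeabedbbbda$cea  a
   10  da$ceacgeabedbbb  b
   11  dbbbda$ceacgeabe  e
   12  eabedbbbda$ceacg  g
   13  eacgeabedbbbda$c  c
   14  edbbbda$ceacgeab  b
   15  geabedbbbda$ceac  c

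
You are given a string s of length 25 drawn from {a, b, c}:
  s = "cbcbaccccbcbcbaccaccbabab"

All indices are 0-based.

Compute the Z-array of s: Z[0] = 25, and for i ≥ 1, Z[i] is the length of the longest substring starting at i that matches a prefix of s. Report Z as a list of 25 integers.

Z[0]=25
i=1: fresh scan; Z[1]=0
i=2: fresh scan; Z[2]=2 extend→box=[2,4)
i=3: min(r-i=1, Z[1]=0)=0; Z[3]=0
i=4: fresh scan; Z[4]=0
i=5: fresh scan; Z[5]=1 extend→box=[5,6)
i=6: fresh scan; Z[6]=1 extend→box=[6,7)
i=7: fresh scan; Z[7]=1 extend→box=[7,8)
i=8: fresh scan; Z[8]=4 extend→box=[8,12)
i=9: min(r-i=3, Z[1]=0)=0; Z[9]=0
i=10: min(r-i=2, Z[2]=2)=2; Z[10]=7 extend→box=[10,17)
i=11: min(r-i=6, Z[1]=0)=0; Z[11]=0
i=12: min(r-i=5, Z[2]=2)=2; Z[12]=2
i=13: min(r-i=4, Z[3]=0)=0; Z[13]=0
i=14: min(r-i=3, Z[4]=0)=0; Z[14]=0
i=15: min(r-i=2, Z[5]=1)=1; Z[15]=1
i=16: min(r-i=1, Z[6]=1)=1; Z[16]=1
i=17: fresh scan; Z[17]=0
i=18: fresh scan; Z[18]=1 extend→box=[18,19)
i=19: fresh scan; Z[19]=2 extend→box=[19,21)
i=20: min(r-i=1, Z[1]=0)=0; Z[20]=0
i=21: fresh scan; Z[21]=0
i=22: fresh scan; Z[22]=0
i=23: fresh scan; Z[23]=0
i=24: fresh scan; Z[24]=0

[25, 0, 2, 0, 0, 1, 1, 1, 4, 0, 7, 0, 2, 0, 0, 1, 1, 0, 1, 2, 0, 0, 0, 0, 0]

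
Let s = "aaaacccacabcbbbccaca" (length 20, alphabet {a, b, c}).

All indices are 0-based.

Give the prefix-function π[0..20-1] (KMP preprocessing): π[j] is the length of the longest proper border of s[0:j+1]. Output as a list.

π[0] = 0
j=1 s[j]='a': π[1]=1 (border 'a')
j=2 s[j]='a': π[2]=2 (border 'aa')
j=3 s[j]='a': π[3]=3 (border 'aaa')
j=4 s[j]='c': k: 3→2→1→0; π[4]=0 (border '')
j=5 s[j]='c': π[5]=0 (border '')
j=6 s[j]='c': π[6]=0 (border '')
j=7 s[j]='a': π[7]=1 (border 'a')
j=8 s[j]='c': k: 1→0; π[8]=0 (border '')
j=9 s[j]='a': π[9]=1 (border 'a')
j=10 s[j]='b': k: 1→0; π[10]=0 (border '')
j=11 s[j]='c': π[11]=0 (border '')
j=12 s[j]='b': π[12]=0 (border '')
j=13 s[j]='b': π[13]=0 (border '')
j=14 s[j]='b': π[14]=0 (border '')
j=15 s[j]='c': π[15]=0 (border '')
j=16 s[j]='c': π[16]=0 (border '')
j=17 s[j]='a': π[17]=1 (border 'a')
j=18 s[j]='c': k: 1→0; π[18]=0 (border '')
j=19 s[j]='a': π[19]=1 (border 'a')

[0, 1, 2, 3, 0, 0, 0, 1, 0, 1, 0, 0, 0, 0, 0, 0, 0, 1, 0, 1]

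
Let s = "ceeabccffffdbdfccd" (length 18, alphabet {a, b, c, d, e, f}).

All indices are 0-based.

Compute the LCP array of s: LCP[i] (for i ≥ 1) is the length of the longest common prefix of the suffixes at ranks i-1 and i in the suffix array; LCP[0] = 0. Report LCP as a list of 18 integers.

[0, 0, 1, 0, 2, 1, 1, 1, 0, 1, 1, 0, 1, 0, 1, 1, 2, 3]

rank | idx | suffix
   0 |   3 | abccffffdbdfccd
   1 |   4 | bccffffdbdfccd
   2 |  12 | bdfccd
   3 |  15 | ccd
   4 |   5 | ccffffdbdfccd
   5 |  16 | cd
   6 |   0 | ceeabccffffdbdfccd
   7 |   6 | cffffdbdfccd
   8 |  17 | d
   9 |  11 | dbdfccd
  10 |  13 | dfccd
  11 |   2 | eabccffffdbdfccd
  12 |   1 | eeabccffffdbdfccd
  13 |  14 | fccd
  14 |  10 | fdbdfccd
  15 |   9 | ffdbdfccd
  16 |   8 | fffdbdfccd
  17 |   7 | ffffdbdfccd

SA = [3, 4, 12, 15, 5, 16, 0, 6, 17, 11, 13, 2, 1, 14, 10, 9, 8, 7]
[i] adj suffixes → lcp
  [1] 3/4 → 0 ('')
  [2] 4/12 → 1 ('b')
  [3] 12/15 → 0 ('')
  [4] 15/5 → 2 ('cc')
  [5] 5/16 → 1 ('c')
  [6] 16/0 → 1 ('c')
  [7] 0/6 → 1 ('c')
  [8] 6/17 → 0 ('')
  [9] 17/11 → 1 ('d')
  [10] 11/13 → 1 ('d')
  [11] 13/2 → 0 ('')
  [12] 2/1 → 1 ('e')
  [13] 1/14 → 0 ('')
  [14] 14/10 → 1 ('f')
  [15] 10/9 → 1 ('f')
  [16] 9/8 → 2 ('ff')
  [17] 8/7 → 3 ('fff')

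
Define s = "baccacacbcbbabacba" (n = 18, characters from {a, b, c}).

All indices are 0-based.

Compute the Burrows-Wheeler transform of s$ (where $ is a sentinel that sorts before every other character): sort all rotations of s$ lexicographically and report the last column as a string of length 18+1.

abbcbcbcba$cccaabaa

rank  rotation             last
    0  $baccacacbcbbabacba  a
    1  a$baccacacbcbbabacb  b
    2  abacba$baccacacbcbb  b
    3  acacbcbbabacba$bacc  c
    4  acba$baccacacbcbbab  b
    5  acbcbbabacba$baccac  c
    6  accacacbcbbabacba$b  b
    7  ba$baccacacbcbbabac  c
    8  babacba$baccacacbcb  b
    9  bacba$baccacacbcbba  a
   10  baccacacbcbbabacba$  $
   11  bbabacba$baccacacbc  c
   12  bcbbabacba$baccacac  c
   13  cacacbcbbabacba$bac  c
   14  cacbcbbabacba$bacca  a
   15  cba$baccacacbcbbaba  a
   16  cbbabacba$baccacacb  b
   17  cbcbbabacba$baccaca  a
   18  ccacacbcbbabacba$ba  a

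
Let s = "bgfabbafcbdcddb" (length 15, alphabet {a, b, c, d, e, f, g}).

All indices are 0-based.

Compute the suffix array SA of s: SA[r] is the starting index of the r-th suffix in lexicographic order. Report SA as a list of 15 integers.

[3, 6, 14, 5, 4, 9, 0, 8, 11, 13, 10, 12, 2, 7, 1]

sorted suffixes:
  #0 SA[0]=3  'abbafcbdcddb'
  #1 SA[1]=6  'afcbdcddb'
  #2 SA[2]=14  'b'
  #3 SA[3]=5  'bafcbdcddb'
  #4 SA[4]=4  'bbafcbdcddb'
  #5 SA[5]=9  'bdcddb'
  #6 SA[6]=0  'bgfabbafcbdcddb'
  #7 SA[7]=8  'cbdcddb'
  #8 SA[8]=11  'cddb'
  #9 SA[9]=13  'db'
  #10 SA[10]=10  'dcddb'
  #11 SA[11]=12  'ddb'
  #12 SA[12]=2  'fabbafcbdcddb'
  #13 SA[13]=7  'fcbdcddb'
  #14 SA[14]=1  'gfabbafcbdcddb'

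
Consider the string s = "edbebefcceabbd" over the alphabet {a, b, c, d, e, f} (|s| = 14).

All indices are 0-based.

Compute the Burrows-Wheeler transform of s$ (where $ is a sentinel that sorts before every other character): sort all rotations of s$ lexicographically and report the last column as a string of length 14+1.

deabdefcbecb$be

rank  rotation         last
    0  $edbebefcceabbd  d
    1  abbd$edbebefcce  e
    2  bbd$edbebefccea  a
    3  bd$edbebefcceab  b
    4  bebefcceabbd$ed  d
    5  befcceabbd$edbe  e
    6  cceabbd$edbebef  f
    7  ceabbd$edbebefc  c
    8  d$edbebefcceabb  b
    9  dbebefcceabbd$e  e
   10  eabbd$edbebefcc  c
   11  ebefcceabbd$edb  b
   12  edbebefcceabbd$  $
   13  efcceabbd$edbeb  b
   14  fcceabbd$edbebe  e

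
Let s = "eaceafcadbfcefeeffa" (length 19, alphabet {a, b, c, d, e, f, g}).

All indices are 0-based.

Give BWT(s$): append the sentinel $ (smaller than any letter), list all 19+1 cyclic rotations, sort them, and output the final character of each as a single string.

afecedfafa$cfcefabee

rank  rotation              last
    0  $eaceafcadbfcefeeffa  a
    1  a$eaceafcadbfcefeeff  f
    2  aceafcadbfcefeeffa$e  e
    3  adbfcefeeffa$eaceafc  c
    4  afcadbfcefeeffa$eace  e
    5  bfcefeeffa$eaceafcad  d
    6  cadbfcefeeffa$eaceaf  f
    7  ceafcadbfcefeeffa$ea  a
    8  cefeeffa$eaceafcadbf  f
    9  dbfcefeeffa$eaceafca  a
   10  eaceafcadbfcefeeffa$  $
   11  eafcadbfcefeeffa$eac  c
   12  eeffa$eaceafcadbfcef  f
   13  efeeffa$eaceafcadbfc  c
   14  effa$eaceafcadbfcefe  e
   15  fa$eaceafcadbfcefeef  f
   16  fcadbfcefeeffa$eacea  a
   17  fcefeeffa$eaceafcadb  b
   18  feeffa$eaceafcadbfce  e
   19  ffa$eaceafcadbfcefee  e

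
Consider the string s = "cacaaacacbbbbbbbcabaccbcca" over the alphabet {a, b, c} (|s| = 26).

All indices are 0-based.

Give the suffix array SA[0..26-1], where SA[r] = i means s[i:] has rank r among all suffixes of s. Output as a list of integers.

rank | idx | suffix
   0 |  25 | a
   1 |   3 | aaacacbbbbbbbcabaccbcca
   2 |   4 | aacacbbbbbbbcabaccbcca
   3 |  17 | abaccbcca
   4 |   1 | acaaacacbbbbbbbcabaccbcca
   5 |   5 | acacbbbbbbbcabaccbcca
   6 |   7 | acbbbbbbbcabaccbcca
   7 |  19 | accbcca
   8 |  18 | baccbcca
   9 |   9 | bbbbbbbcabaccbcca
  10 |  10 | bbbbbbcabaccbcca
  11 |  11 | bbbbbcabaccbcca
  12 |  12 | bbbbcabaccbcca
  13 |  13 | bbbcabaccbcca
  14 |  14 | bbcabaccbcca
  15 |  15 | bcabaccbcca
  16 |  22 | bcca
  17 |  24 | ca
  18 |   2 | caaacacbbbbbbbcabaccbcca
  19 |  16 | cabaccbcca
  20 |   0 | cacaaacacbbbbbbbcabaccbcca
  21 |   6 | cacbbbbbbbcabaccbcca
  22 |   8 | cbbbbbbbcabaccbcca
  23 |  21 | cbcca
  24 |  23 | cca
  25 |  20 | ccbcca

[25, 3, 4, 17, 1, 5, 7, 19, 18, 9, 10, 11, 12, 13, 14, 15, 22, 24, 2, 16, 0, 6, 8, 21, 23, 20]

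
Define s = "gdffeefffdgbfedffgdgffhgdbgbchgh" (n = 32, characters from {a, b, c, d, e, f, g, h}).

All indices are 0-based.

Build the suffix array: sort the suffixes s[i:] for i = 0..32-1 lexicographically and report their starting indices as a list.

[27, 11, 25, 28, 24, 1, 14, 9, 18, 13, 4, 5, 8, 12, 3, 7, 2, 6, 15, 20, 16, 21, 26, 10, 23, 0, 17, 19, 30, 31, 22, 29]

rank | idx | suffix
   0 |  27 | bchgh
   1 |  11 | bfedffgdgffhgdbgbchgh
   2 |  25 | bgbchgh
   3 |  28 | chgh
   4 |  24 | dbgbchgh
   5 |   1 | dffeefffdgbfedffgdgffhgdbgbchgh
   6 |  14 | dffgdgffhgdbgbchgh
   7 |   9 | dgbfedffgdgffhgdbgbchgh
   8 |  18 | dgffhgdbgbchgh
   9 |  13 | edffgdgffhgdbgbchgh
  10 |   4 | eefffdgbfedffgdgffhgdbgbchgh
  11 |   5 | efffdgbfedffgdgffhgdbgbchgh
  12 |   8 | fdgbfedffgdgffhgdbgbchgh
  13 |  12 | fedffgdgffhgdbgbchgh
  14 |   3 | feefffdgbfedffgdgffhgdbgbchgh
  15 |   7 | ffdgbfedffgdgffhgdbgbchgh
  16 |   2 | ffeefffdgbfedffgdgffhgdbgbchgh
  17 |   6 | fffdgbfedffgdgffhgdbgbchgh
  18 |  15 | ffgdgffhgdbgbchgh
  19 |  20 | ffhgdbgbchgh
  20 |  16 | fgdgffhgdbgbchgh
  21 |  21 | fhgdbgbchgh
  22 |  26 | gbchgh
  23 |  10 | gbfedffgdgffhgdbgbchgh
  24 |  23 | gdbgbchgh
  25 |   0 | gdffeefffdgbfedffgdgffhgdbgbchgh
  26 |  17 | gdgffhgdbgbchgh
  27 |  19 | gffhgdbgbchgh
  28 |  30 | gh
  29 |  31 | h
  30 |  22 | hgdbgbchgh
  31 |  29 | hgh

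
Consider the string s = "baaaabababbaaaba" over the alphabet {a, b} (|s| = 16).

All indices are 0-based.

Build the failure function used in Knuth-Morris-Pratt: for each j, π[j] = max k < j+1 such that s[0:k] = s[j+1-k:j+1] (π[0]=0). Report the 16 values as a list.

[0, 0, 0, 0, 0, 1, 2, 1, 2, 1, 1, 2, 3, 4, 1, 2]

π[0] = 0
j=1 s[j]='a': π[1]=0 (border '')
j=2 s[j]='a': π[2]=0 (border '')
j=3 s[j]='a': π[3]=0 (border '')
j=4 s[j]='a': π[4]=0 (border '')
j=5 s[j]='b': π[5]=1 (border 'b')
j=6 s[j]='a': π[6]=2 (border 'ba')
j=7 s[j]='b': k: 2→0; π[7]=1 (border 'b')
j=8 s[j]='a': π[8]=2 (border 'ba')
j=9 s[j]='b': k: 2→0; π[9]=1 (border 'b')
j=10 s[j]='b': k: 1→0; π[10]=1 (border 'b')
j=11 s[j]='a': π[11]=2 (border 'ba')
j=12 s[j]='a': π[12]=3 (border 'baa')
j=13 s[j]='a': π[13]=4 (border 'baaa')
j=14 s[j]='b': k: 4→0; π[14]=1 (border 'b')
j=15 s[j]='a': π[15]=2 (border 'ba')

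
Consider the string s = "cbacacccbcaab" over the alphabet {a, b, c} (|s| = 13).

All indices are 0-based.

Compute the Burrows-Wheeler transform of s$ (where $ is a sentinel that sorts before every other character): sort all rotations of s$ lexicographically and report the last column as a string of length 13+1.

bcabcaccba$cca

rank  rotation        last
    0  $cbacacccbcaab  b
    1  aab$cbacacccbc  c
    2  ab$cbacacccbca  a
    3  acacccbcaab$cb  b
    4  acccbcaab$cbac  c
    5  b$cbacacccbcaa  a
    6  bacacccbcaab$c  c
    7  bcaab$cbacaccc  c
    8  caab$cbacacccb  b
    9  cacccbcaab$cba  a
   10  cbacacccbcaab$  $
   11  cbcaab$cbacacc  c
   12  ccbcaab$cbacac  c
   13  cccbcaab$cbaca  a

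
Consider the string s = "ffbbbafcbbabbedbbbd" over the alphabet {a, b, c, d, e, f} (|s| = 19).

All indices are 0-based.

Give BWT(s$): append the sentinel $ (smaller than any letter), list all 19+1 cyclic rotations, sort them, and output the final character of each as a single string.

dbbbbcbfdbabbfbebfa$

rank  rotation              last
    0  $ffbbbafcbbabbedbbbd  d
    1  abbedbbbd$ffbbbafcbb  b
    2  afcbbabbedbbbd$ffbbb  b
    3  babbedbbbd$ffbbbafcb  b
    4  bafcbbabbedbbbd$ffbb  b
    5  bbabbedbbbd$ffbbbafc  c
    6  bbafcbbabbedbbbd$ffb  b
    7  bbbafcbbabbedbbbd$ff  f
    8  bbbd$ffbbbafcbbabbed  d
    9  bbd$ffbbbafcbbabbedb  b
   10  bbedbbbd$ffbbbafcbba  a
   11  bd$ffbbbafcbbabbedbb  b
   12  bedbbbd$ffbbbafcbbab  b
   13  cbbabbedbbbd$ffbbbaf  f
   14  d$ffbbbafcbbabbedbbb  b
   15  dbbbd$ffbbbafcbbabbe  e
   16  edbbbd$ffbbbafcbbabb  b
   17  fbbbafcbbabbedbbbd$f  f
   18  fcbbabbedbbbd$ffbbba  a
   19  ffbbbafcbbabbedbbbd$  $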